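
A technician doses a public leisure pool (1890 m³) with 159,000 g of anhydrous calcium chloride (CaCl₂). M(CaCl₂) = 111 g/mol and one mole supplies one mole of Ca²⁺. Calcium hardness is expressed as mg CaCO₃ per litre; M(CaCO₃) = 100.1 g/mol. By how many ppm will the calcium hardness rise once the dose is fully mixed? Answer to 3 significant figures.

Volume: 1890 m³ = 1,890,000 L.
Moles of Ca²⁺: 159,000 g ÷ 111 g/mol = 1432 mol.
As CaCO₃: 1432 mol × 100.1 g/mol = 143,400 g.
Rise: 143,400 g / 1,890,000 L × 1000 = 75.87 mg/L.

75.9 ppm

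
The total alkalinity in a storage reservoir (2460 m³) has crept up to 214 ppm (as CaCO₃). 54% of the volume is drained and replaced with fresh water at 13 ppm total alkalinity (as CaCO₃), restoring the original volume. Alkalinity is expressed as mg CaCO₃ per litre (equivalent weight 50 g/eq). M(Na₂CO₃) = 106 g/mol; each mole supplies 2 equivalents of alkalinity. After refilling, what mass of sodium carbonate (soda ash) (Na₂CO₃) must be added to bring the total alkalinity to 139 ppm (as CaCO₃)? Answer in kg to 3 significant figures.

87.5 kg

Volume: 2460 m³ = 2,460,000 L.
After draining 54% and refilling: 214 × 0.46 + 13 × 0.54 = 105.46 ppm.
Deficit to target: 139 − 105.46 = 33.54 mg/L.
As CaCO₃: 33.54 mg/L × 2,460,000 L = 82,510 g; ÷ 50 g/eq ÷ 2 = 825.1 mol Na₂CO₃.
Mass: 825.1 × 106 = 87,460 g.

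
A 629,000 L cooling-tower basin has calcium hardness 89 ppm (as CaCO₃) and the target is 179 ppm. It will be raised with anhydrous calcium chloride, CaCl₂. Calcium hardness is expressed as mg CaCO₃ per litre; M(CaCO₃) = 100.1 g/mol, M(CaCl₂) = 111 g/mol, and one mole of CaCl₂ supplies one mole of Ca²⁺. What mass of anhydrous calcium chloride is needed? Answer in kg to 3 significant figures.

62.8 kg

Hardness to add: (179 − 89) = 90 mg/L as CaCO₃ × 629,000 L = 56,610 g as CaCO₃.
Moles of Ca²⁺ (1 mol Ca²⁺ ≡ 1 mol CaCO₃): 56,610 / 100.1 g/mol = 565.5 mol.
Mass of CaCl₂: 565.5 × 111 = 62,770 g.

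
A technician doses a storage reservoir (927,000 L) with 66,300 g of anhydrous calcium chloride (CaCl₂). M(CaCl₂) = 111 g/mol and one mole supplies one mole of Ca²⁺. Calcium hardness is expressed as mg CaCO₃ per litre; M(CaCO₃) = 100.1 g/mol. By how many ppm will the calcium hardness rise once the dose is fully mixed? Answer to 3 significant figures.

Moles of Ca²⁺: 66,300 g ÷ 111 g/mol = 597.3 mol.
As CaCO₃: 597.3 mol × 100.1 g/mol = 59,790 g.
Rise: 59,790 g / 927,000 L × 1000 = 64.5 mg/L.

64.5 ppm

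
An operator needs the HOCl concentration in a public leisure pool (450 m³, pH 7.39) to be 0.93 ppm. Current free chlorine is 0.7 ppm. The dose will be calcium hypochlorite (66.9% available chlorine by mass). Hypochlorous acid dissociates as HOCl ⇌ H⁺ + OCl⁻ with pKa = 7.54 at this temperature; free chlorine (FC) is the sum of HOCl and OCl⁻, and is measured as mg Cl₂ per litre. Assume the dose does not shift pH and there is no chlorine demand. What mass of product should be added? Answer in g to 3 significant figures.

598 g

Volume: 450 m³ = 450,000 L.
[OCl⁻]/[HOCl] = 10^(pH − pKa) = 10^(7.39 − 7.54) = 0.7079; fraction as HOCl = 1/(1 + 0.7079) = 0.5855.
Free chlorine required for 0.93 ppm HOCl: 0.93 / 0.5855 = 1.588 ppm.
FC to add: 1.588 − 0.7 = 0.8884 mg/L as Cl₂.
Cl₂ equivalent: 0.8884 mg/L × 450,000 L = 399.8 g.
Product at 66.9% available Cl: 399.8 / 0.669 = 597.6 g.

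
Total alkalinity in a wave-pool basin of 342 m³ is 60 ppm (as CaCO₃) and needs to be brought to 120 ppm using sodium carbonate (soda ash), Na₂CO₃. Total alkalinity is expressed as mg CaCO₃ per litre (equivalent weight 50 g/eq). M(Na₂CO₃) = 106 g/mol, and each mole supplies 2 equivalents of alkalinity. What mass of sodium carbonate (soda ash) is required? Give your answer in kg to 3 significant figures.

21.8 kg

Volume: 342 m³ = 342,000 L.
Alkalinity to add: (120 − 60) = 60 mg/L as CaCO₃ × 342,000 L = 20,520 g as CaCO₃.
Equivalents: 20,520 g ÷ 50 g/eq = 410.4 eq.
Each mole of Na₂CO₃ supplies 2 eq, so 410.4 / 2 = 205.2 mol.
Mass: 205.2 mol × 106 g/mol = 21,750 g.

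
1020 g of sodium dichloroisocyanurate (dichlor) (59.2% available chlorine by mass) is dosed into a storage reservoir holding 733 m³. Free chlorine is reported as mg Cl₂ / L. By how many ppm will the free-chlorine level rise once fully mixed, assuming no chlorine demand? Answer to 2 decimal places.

0.82 ppm

Volume: 733 m³ = 733,000 L.
Available chlorine delivered: 1020 g × 0.592 = 603.8 g as Cl₂.
Concentration rise: 603.8 g / 733,000 L = 0.8238 mg/L = 0.82 ppm.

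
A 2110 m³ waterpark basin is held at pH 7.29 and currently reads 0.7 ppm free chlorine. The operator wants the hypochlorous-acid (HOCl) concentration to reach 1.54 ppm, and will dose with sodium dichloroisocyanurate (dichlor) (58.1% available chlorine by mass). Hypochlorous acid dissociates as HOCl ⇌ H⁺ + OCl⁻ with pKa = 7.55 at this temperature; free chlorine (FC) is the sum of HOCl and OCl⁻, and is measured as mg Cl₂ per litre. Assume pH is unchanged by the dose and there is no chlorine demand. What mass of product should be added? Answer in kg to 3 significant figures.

6.12 kg

Volume: 2110 m³ = 2,110,000 L.
[OCl⁻]/[HOCl] = 10^(pH − pKa) = 10^(7.29 − 7.55) = 0.5495; fraction as HOCl = 1/(1 + 0.5495) = 0.6454.
Free chlorine required for 1.54 ppm HOCl: 1.54 / 0.6454 = 2.386 ppm.
FC to add: 2.386 − 0.7 = 1.686 mg/L as Cl₂.
Cl₂ equivalent: 1.686 mg/L × 2,110,000 L = 3558 g.
Product at 58.1% available Cl: 3558 / 0.581 = 6124 g.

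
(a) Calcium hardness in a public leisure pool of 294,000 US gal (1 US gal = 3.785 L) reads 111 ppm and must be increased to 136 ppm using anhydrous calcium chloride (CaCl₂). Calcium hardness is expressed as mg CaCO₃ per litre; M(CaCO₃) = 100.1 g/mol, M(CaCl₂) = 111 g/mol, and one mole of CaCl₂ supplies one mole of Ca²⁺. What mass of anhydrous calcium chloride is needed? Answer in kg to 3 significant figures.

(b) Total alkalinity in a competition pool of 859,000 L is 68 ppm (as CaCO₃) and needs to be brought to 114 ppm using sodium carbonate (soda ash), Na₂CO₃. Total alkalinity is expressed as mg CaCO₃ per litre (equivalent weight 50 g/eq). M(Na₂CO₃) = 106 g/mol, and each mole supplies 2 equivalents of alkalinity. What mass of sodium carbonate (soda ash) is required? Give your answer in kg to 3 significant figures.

(a) Volume: 294,000 US gal × 3.785 L/gal = 1,112,790 L.
(a) Hardness to add: (136 − 111) = 25 mg/L as CaCO₃ × 1,112,790 L = 27,820 g as CaCO₃.
(a) Moles of Ca²⁺ (1 mol Ca²⁺ ≡ 1 mol CaCO₃): 27,820 / 100.1 g/mol = 277.9 mol.
(a) Mass of CaCl₂: 277.9 × 111 = 30,850 g.

(b) Alkalinity to add: (114 − 68) = 46 mg/L as CaCO₃ × 859,000 L = 39,510 g as CaCO₃.
(b) Equivalents: 39,510 g ÷ 50 g/eq = 790.3 eq.
(b) Each mole of Na₂CO₃ supplies 2 eq, so 790.3 / 2 = 395.1 mol.
(b) Mass: 395.1 mol × 106 g/mol = 41,880 g.

(a) 30.8 kg; (b) 41.9 kg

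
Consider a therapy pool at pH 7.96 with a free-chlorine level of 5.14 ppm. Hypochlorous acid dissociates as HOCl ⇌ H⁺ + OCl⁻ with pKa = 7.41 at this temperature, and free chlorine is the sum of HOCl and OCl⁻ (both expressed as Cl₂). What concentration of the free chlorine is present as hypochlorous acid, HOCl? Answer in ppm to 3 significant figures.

1.13 ppm

[OCl⁻]/[HOCl] = 10^(pH − pKa) = 10^(7.96 − 7.41) = 10^0.55 = 3.548.
Fraction as HOCl = 1 / (1 + 3.548) = 0.2199.
HOCl = 0.2199 × 5.14 ppm = 1.13 ppm.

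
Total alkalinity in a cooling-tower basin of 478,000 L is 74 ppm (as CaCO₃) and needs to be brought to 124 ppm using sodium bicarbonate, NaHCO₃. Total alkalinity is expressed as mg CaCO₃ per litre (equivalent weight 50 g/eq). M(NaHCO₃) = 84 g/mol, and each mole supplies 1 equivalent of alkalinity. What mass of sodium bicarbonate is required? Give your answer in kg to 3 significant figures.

40.2 kg

Alkalinity to add: (124 − 74) = 50 mg/L as CaCO₃ × 478,000 L = 23,900 g as CaCO₃.
Equivalents: 23,900 g ÷ 50 g/eq = 478 eq.
NaHCO₃ supplies 1 eq per mole → 478 mol.
Mass: 478 mol × 84 g/mol = 40,150 g.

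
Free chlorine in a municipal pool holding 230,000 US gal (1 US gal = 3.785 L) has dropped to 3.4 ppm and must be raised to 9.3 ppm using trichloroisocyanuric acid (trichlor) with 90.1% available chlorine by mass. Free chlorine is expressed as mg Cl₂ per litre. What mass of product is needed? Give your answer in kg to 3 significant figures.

5.70 kg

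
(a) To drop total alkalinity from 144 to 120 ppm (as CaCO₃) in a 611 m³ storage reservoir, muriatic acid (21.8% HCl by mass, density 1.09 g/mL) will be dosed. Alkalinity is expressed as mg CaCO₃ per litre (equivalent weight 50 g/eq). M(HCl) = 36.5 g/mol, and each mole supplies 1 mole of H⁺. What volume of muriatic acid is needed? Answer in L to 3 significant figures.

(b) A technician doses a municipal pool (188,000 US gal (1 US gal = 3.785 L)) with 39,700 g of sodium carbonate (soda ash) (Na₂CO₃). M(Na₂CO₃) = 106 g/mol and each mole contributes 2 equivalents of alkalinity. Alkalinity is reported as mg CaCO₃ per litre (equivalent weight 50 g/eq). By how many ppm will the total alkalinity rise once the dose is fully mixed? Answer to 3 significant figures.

(a) Volume: 611 m³ = 611,000 L.
(a) Alkalinity to neutralize: (144 − 120) = 24 mg/L as CaCO₃ × 611,000 L = 14,660 g as CaCO₃.
(a) Equivalents of H⁺ required: 14,660 ÷ 50 g/eq = 293.3 eq = 293.3 mol HCl.
(a) Mass of HCl: 293.3 × 36.5 = 10,700 g.
(a) Mass of 21.8% solution: 10,700 / 0.218 = 49,100 g.
(a) Volume: 49,100 g ÷ 1.09 g/mL = 45,050 mL.

(b) Volume: 188,000 US gal × 3.785 L/gal = 711,580 L.
(b) Moles of Na₂CO₃: 39,700 g ÷ 106 g/mol = 374.5 mol → 749.1 eq of alkalinity.
(b) As CaCO₃: 749.1 eq × 50 g/eq = 37,450 g.
(b) Rise: 37,450 g / 711,580 L × 1000 = 52.63 mg/L.

(a) 45.0 L; (b) 52.6 ppm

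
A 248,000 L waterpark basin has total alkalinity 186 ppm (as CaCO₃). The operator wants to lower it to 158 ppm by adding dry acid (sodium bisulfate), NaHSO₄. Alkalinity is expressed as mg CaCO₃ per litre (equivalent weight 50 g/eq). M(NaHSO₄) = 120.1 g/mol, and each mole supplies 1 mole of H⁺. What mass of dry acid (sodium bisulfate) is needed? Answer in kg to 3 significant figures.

Alkalinity to neutralize: (186 − 158) = 28 mg/L as CaCO₃ × 248,000 L = 6944 g as CaCO₃.
Equivalents of H⁺ required: 6944 ÷ 50 g/eq = 138.9 eq = 138.9 mol NaHSO₄.
Mass of NaHSO₄: 138.9 × 120.1 = 16,680 g.

16.7 kg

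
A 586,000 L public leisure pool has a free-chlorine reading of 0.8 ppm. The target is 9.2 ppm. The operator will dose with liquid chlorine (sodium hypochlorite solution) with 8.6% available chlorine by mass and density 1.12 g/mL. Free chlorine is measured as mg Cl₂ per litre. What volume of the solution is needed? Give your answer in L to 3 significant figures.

Chlorine deficit: 9.2 − 0.8 = 8.4 ppm = 8.4 mg/L as Cl₂.
Cl₂ equivalent needed: 8.4 mg/L × 586,000 L = 4,922,000 mg = 4922 g.
Product at 8.6% available chlorine: 4922 / 0.086 = 57,240 g.
Volume at density 1.12 g/mL: 57,240 g ÷ 1.12 g/mL = 51,100 mL.

51.1 L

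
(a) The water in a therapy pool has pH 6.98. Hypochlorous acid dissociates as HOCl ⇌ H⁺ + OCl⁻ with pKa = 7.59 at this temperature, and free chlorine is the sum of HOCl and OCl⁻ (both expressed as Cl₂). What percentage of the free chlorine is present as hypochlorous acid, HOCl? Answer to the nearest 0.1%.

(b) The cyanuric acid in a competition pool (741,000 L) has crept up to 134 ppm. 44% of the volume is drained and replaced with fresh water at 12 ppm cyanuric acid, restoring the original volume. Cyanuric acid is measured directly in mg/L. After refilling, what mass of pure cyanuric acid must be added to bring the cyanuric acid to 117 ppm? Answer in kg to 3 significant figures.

(a) 80.3%; (b) 27.2 kg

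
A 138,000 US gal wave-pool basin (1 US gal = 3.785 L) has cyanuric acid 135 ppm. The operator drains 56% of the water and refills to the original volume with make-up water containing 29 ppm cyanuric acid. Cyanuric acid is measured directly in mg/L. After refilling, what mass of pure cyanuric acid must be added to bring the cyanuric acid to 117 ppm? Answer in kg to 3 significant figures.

21.6 kg

Volume: 138,000 US gal × 3.785 L/gal = 522,330 L.
After draining 56% and refilling: 135 × 0.44 + 29 × 0.56 = 75.64 ppm.
Deficit to target: 117 − 75.64 = 41.36 mg/L.
Mass: 41.36 mg/L × 522,330 L = 21,600 g cyanuric acid.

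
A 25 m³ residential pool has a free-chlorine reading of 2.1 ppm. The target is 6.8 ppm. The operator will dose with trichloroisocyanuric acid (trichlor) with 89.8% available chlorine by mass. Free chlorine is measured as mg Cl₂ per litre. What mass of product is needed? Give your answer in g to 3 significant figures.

Volume: 25 m³ = 25,000 L.
Chlorine deficit: 6.8 − 2.1 = 4.7 ppm = 4.7 mg/L as Cl₂.
Cl₂ equivalent needed: 4.7 mg/L × 25,000 L = 117,500 mg = 117.5 g.
Product at 89.8% available chlorine: 117.5 / 0.898 = 130.8 g.

131 g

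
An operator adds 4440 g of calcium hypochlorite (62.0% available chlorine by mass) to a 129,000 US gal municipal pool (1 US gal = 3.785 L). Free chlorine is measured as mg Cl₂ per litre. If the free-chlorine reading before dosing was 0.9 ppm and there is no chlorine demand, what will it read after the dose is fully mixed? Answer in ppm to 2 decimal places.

6.54 ppm

Volume: 129,000 US gal × 3.785 L/gal = 488,265 L.
Available chlorine delivered: 4440 g × 0.62 = 2753 g as Cl₂.
Concentration rise: 2753 g / 488,265 L = 5.638 mg/L = 5.64 ppm.
Final FC: 0.9 + 5.64 = 6.54 ppm.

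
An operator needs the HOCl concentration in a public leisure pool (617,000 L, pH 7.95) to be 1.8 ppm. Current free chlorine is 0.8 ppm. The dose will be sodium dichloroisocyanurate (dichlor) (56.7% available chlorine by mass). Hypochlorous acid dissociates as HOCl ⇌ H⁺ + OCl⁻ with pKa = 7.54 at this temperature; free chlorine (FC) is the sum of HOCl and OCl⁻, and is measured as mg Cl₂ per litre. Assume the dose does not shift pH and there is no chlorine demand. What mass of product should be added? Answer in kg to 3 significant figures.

6.12 kg

[OCl⁻]/[HOCl] = 10^(pH − pKa) = 10^(7.95 − 7.54) = 2.57; fraction as HOCl = 1/(1 + 2.57) = 0.2801.
Free chlorine required for 1.8 ppm HOCl: 1.8 / 0.2801 = 6.427 ppm.
FC to add: 6.427 − 0.8 = 5.627 mg/L as Cl₂.
Cl₂ equivalent: 5.627 mg/L × 617,000 L = 3472 g.
Product at 56.7% available Cl: 3472 / 0.567 = 6123 g.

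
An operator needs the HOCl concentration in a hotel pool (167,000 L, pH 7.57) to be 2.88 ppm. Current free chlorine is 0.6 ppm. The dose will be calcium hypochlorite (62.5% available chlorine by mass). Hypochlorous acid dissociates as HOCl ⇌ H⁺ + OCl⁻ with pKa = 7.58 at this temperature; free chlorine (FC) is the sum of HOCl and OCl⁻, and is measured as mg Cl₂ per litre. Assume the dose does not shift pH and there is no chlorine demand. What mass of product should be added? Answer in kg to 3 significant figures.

[OCl⁻]/[HOCl] = 10^(pH − pKa) = 10^(7.57 − 7.58) = 0.9772; fraction as HOCl = 1/(1 + 0.9772) = 0.5058.
Free chlorine required for 2.88 ppm HOCl: 2.88 / 0.5058 = 5.694 ppm.
FC to add: 5.694 − 0.6 = 5.094 mg/L as Cl₂.
Cl₂ equivalent: 5.094 mg/L × 167,000 L = 850.8 g.
Product at 62.5% available Cl: 850.8 / 0.625 = 1361 g.

1.36 kg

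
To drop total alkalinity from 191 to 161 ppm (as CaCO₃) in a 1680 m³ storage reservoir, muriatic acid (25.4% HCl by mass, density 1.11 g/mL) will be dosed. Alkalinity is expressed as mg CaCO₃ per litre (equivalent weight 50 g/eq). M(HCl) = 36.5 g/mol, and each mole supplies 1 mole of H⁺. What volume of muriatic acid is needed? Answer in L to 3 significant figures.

Volume: 1680 m³ = 1,680,000 L.
Alkalinity to neutralize: (191 − 161) = 30 mg/L as CaCO₃ × 1,680,000 L = 50,400 g as CaCO₃.
Equivalents of H⁺ required: 50,400 ÷ 50 g/eq = 1008 eq = 1008 mol HCl.
Mass of HCl: 1008 × 36.5 = 36,790 g.
Mass of 25.4% solution: 36,790 / 0.254 = 144,900 g.
Volume: 144,900 g ÷ 1.11 g/mL = 130,500 mL.

130 L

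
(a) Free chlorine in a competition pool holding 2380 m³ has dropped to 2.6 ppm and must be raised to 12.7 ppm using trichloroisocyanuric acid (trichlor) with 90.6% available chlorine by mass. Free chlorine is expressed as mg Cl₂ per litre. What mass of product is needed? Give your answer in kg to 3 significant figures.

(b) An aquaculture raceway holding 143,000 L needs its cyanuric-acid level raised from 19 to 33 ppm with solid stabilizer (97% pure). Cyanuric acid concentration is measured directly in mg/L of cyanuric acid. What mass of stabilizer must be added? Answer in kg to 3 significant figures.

(a) Volume: 2380 m³ = 2,380,000 L.
(a) Chlorine deficit: 12.7 − 2.6 = 10.1 ppm = 10.1 mg/L as Cl₂.
(a) Cl₂ equivalent needed: 10.1 mg/L × 2,380,000 L = 24,040,000 mg = 24,040 g.
(a) Product at 90.6% available chlorine: 24,040 / 0.906 = 26,530 g.

(b) CYA to add: (33 − 19) = 14 mg/L × 143,000 L = 2002 g cyanuric acid.
(b) At 97% purity: 2002 / 0.97 = 2064 g product.

(a) 26.5 kg; (b) 2.06 kg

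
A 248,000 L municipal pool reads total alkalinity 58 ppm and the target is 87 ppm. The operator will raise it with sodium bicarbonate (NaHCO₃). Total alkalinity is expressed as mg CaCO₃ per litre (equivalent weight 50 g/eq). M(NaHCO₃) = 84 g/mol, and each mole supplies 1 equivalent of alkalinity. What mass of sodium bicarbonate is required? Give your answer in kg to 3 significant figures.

Alkalinity to add: (87 − 58) = 29 mg/L as CaCO₃ × 248,000 L = 7192 g as CaCO₃.
Equivalents: 7192 g ÷ 50 g/eq = 143.8 eq.
NaHCO₃ supplies 1 eq per mole → 143.8 mol.
Mass: 143.8 mol × 84 g/mol = 12,080 g.

12.1 kg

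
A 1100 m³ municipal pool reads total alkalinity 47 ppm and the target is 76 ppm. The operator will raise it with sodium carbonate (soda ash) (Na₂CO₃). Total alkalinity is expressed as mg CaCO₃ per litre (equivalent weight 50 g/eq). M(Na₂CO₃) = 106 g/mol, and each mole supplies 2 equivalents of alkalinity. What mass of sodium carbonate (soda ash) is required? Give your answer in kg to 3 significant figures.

Volume: 1100 m³ = 1,100,000 L.
Alkalinity to add: (76 − 47) = 29 mg/L as CaCO₃ × 1,100,000 L = 31,900 g as CaCO₃.
Equivalents: 31,900 g ÷ 50 g/eq = 638 eq.
Each mole of Na₂CO₃ supplies 2 eq, so 638 / 2 = 319 mol.
Mass: 319 mol × 106 g/mol = 33,810 g.

33.8 kg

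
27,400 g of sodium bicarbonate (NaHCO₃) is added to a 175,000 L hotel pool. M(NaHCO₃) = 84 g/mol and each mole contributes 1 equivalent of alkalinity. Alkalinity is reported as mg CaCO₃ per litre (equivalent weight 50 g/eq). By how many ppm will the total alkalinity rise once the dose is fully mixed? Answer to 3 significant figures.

93.2 ppm

Moles of NaHCO₃: 27,400 g ÷ 84 g/mol = 326.2 mol → 326.2 eq of alkalinity.
As CaCO₃: 326.2 eq × 50 g/eq = 16,310 g.
Rise: 16,310 g / 175,000 L × 1000 = 93.2 mg/L.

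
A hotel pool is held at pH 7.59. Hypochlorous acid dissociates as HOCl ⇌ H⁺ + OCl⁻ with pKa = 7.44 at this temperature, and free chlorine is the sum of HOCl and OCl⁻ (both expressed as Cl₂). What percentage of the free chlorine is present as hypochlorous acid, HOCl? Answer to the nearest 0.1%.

[OCl⁻]/[HOCl] = 10^(pH − pKa) = 10^(7.59 − 7.44) = 10^0.15 = 1.413.
Fraction as HOCl = 1 / (1 + 1.413) = 0.4145.

41.5%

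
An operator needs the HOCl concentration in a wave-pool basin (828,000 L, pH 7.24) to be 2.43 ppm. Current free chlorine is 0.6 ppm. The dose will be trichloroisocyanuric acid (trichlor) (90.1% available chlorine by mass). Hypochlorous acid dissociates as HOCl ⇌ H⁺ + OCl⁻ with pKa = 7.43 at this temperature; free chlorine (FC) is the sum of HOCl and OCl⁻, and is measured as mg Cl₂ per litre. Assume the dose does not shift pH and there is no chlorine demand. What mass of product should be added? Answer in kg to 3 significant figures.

3.12 kg

[OCl⁻]/[HOCl] = 10^(pH − pKa) = 10^(7.24 − 7.43) = 0.6457; fraction as HOCl = 1/(1 + 0.6457) = 0.6077.
Free chlorine required for 2.43 ppm HOCl: 2.43 / 0.6077 = 3.999 ppm.
FC to add: 3.999 − 0.6 = 3.399 mg/L as Cl₂.
Cl₂ equivalent: 3.399 mg/L × 828,000 L = 2814 g.
Product at 90.1% available Cl: 2814 / 0.901 = 3124 g.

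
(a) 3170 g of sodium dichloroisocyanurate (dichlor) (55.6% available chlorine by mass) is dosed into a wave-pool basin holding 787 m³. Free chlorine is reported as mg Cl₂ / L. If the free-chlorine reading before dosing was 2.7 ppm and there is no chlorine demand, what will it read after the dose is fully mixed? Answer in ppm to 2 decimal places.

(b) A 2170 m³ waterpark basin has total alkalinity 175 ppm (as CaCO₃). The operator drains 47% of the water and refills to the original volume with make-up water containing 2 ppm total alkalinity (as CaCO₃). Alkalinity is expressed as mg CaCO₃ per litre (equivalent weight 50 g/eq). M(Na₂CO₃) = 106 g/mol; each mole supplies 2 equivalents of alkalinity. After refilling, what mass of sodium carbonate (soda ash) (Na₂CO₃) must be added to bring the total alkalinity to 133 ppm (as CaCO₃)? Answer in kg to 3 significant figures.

(a) Volume: 787 m³ = 787,000 L.
(a) Available chlorine delivered: 3170 g × 0.556 = 1763 g as Cl₂.
(a) Concentration rise: 1763 g / 787,000 L = 2.24 mg/L = 2.24 ppm.
(a) Final FC: 2.7 + 2.24 = 4.94 ppm.

(b) Volume: 2170 m³ = 2,170,000 L.
(b) After draining 47% and refilling: 175 × 0.53 + 2 × 0.47 = 93.69 ppm.
(b) Deficit to target: 133 − 93.69 = 39.31 mg/L.
(b) As CaCO₃: 39.31 mg/L × 2,170,000 L = 85,300 g; ÷ 50 g/eq ÷ 2 = 853 mol Na₂CO₃.
(b) Mass: 853 × 106 = 90,420 g.

(a) 4.94 ppm; (b) 90.4 kg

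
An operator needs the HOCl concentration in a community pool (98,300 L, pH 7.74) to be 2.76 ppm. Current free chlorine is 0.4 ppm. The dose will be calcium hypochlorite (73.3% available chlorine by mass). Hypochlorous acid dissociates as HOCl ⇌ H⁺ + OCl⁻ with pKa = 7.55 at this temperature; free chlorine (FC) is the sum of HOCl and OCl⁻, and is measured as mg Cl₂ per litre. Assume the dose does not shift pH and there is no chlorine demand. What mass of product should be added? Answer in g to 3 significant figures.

890 g

[OCl⁻]/[HOCl] = 10^(pH − pKa) = 10^(7.74 − 7.55) = 1.549; fraction as HOCl = 1/(1 + 1.549) = 0.3923.
Free chlorine required for 2.76 ppm HOCl: 2.76 / 0.3923 = 7.035 ppm.
FC to add: 7.035 − 0.4 = 6.635 mg/L as Cl₂.
Cl₂ equivalent: 6.635 mg/L × 98,300 L = 652.2 g.
Product at 73.3% available Cl: 652.2 / 0.733 = 889.8 g.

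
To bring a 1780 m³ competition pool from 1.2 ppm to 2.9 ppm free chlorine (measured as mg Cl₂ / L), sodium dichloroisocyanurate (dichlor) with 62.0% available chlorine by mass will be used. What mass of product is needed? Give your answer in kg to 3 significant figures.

4.88 kg

Volume: 1780 m³ = 1,780,000 L.
Chlorine deficit: 2.9 − 1.2 = 1.7 ppm = 1.7 mg/L as Cl₂.
Cl₂ equivalent needed: 1.7 mg/L × 1,780,000 L = 3,026,000 mg = 3026 g.
Product at 62.0% available chlorine: 3026 / 0.62 = 4881 g.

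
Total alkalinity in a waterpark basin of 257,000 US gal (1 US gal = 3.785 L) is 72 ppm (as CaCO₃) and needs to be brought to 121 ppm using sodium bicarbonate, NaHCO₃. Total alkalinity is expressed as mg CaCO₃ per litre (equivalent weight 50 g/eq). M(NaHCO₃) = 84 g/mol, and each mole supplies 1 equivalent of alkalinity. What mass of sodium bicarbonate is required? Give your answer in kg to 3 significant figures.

Volume: 257,000 US gal × 3.785 L/gal = 972,745 L.
Alkalinity to add: (121 − 72) = 49 mg/L as CaCO₃ × 972,745 L = 47,660 g as CaCO₃.
Equivalents: 47,660 g ÷ 50 g/eq = 953.3 eq.
NaHCO₃ supplies 1 eq per mole → 953.3 mol.
Mass: 953.3 mol × 84 g/mol = 80,080 g.

80.1 kg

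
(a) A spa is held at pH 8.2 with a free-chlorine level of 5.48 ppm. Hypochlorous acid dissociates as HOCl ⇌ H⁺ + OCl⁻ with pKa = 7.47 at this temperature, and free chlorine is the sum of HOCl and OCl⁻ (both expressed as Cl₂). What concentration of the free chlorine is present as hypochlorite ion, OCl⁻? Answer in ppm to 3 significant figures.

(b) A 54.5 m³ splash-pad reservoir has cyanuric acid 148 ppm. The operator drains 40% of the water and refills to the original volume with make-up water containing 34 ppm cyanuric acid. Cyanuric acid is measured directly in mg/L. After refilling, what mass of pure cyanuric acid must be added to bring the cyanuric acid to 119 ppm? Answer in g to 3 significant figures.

(a) 4.62 ppm; (b) 905 g

(a) [OCl⁻]/[HOCl] = 10^(pH − pKa) = 10^(8.2 − 7.47) = 10^0.73 = 5.37.
(a) Fraction as HOCl = 1 / (1 + 5.37) = 0.157.
(a) OCl⁻ = (1 − 0.157) × 5.48 ppm = 4.62 ppm.

(b) Volume: 54.5 m³ = 54,500 L.
(b) After draining 40% and refilling: 148 × 0.60 + 34 × 0.40 = 102.4 ppm.
(b) Deficit to target: 119 − 102.4 = 16.6 mg/L.
(b) Mass: 16.6 mg/L × 54,500 L = 904.7 g cyanuric acid.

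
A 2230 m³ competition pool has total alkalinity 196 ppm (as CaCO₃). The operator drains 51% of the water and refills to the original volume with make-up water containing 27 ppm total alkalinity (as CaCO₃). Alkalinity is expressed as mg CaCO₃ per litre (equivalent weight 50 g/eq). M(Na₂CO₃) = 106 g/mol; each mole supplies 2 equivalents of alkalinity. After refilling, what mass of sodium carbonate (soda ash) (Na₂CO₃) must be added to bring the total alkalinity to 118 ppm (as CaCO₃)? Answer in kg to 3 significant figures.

Volume: 2230 m³ = 2,230,000 L.
After draining 51% and refilling: 196 × 0.49 + 27 × 0.51 = 109.81 ppm.
Deficit to target: 118 − 109.81 = 8.19 mg/L.
As CaCO₃: 8.19 mg/L × 2,230,000 L = 18,260 g; ÷ 50 g/eq ÷ 2 = 182.6 mol Na₂CO₃.
Mass: 182.6 × 106 = 19,360 g.

19.4 kg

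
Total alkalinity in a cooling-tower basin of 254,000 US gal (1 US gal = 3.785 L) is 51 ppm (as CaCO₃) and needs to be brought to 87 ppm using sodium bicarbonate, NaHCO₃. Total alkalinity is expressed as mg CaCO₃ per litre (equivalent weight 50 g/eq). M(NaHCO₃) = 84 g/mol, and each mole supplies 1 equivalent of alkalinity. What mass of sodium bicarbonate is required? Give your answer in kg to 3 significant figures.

58.1 kg

Volume: 254,000 US gal × 3.785 L/gal = 961,390 L.
Alkalinity to add: (87 − 51) = 36 mg/L as CaCO₃ × 961,390 L = 34,610 g as CaCO₃.
Equivalents: 34,610 g ÷ 50 g/eq = 692.2 eq.
NaHCO₃ supplies 1 eq per mole → 692.2 mol.
Mass: 692.2 mol × 84 g/mol = 58,140 g.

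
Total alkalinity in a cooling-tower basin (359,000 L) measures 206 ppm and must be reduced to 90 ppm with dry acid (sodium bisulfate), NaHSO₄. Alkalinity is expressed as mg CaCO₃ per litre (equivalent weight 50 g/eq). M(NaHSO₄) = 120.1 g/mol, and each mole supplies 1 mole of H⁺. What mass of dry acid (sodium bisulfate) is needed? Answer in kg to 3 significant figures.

100 kg

Alkalinity to neutralize: (206 − 90) = 116 mg/L as CaCO₃ × 359,000 L = 41,640 g as CaCO₃.
Equivalents of H⁺ required: 41,640 ÷ 50 g/eq = 832.9 eq = 832.9 mol NaHSO₄.
Mass of NaHSO₄: 832.9 × 120.1 = 100,000 g.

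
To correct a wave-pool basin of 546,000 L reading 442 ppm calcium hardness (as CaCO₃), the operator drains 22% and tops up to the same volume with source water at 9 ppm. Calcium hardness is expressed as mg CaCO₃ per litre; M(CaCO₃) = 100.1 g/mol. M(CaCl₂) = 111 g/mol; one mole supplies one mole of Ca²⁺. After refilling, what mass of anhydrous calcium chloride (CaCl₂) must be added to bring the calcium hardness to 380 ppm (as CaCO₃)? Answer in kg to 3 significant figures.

After draining 22% and refilling: 442 × 0.78 + 9 × 0.22 = 346.74 ppm.
Deficit to target: 380 − 346.74 = 33.26 mg/L.
As CaCO₃: 33.26 mg/L × 546,000 L = 18,160 g; ÷ 100.1 = 181.4 mol Ca²⁺.
Mass: 181.4 × 111 = 20,140 g.

20.1 kg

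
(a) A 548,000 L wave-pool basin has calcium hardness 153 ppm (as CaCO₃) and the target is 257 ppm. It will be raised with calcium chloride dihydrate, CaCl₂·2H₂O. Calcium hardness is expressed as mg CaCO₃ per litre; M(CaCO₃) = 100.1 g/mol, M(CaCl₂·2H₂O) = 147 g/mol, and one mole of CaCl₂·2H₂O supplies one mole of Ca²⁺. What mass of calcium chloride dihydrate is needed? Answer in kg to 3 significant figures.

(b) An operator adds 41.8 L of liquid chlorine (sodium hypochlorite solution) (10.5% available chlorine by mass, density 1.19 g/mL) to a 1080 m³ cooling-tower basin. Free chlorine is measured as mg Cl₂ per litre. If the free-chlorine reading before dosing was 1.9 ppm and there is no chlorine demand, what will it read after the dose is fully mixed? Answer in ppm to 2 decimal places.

(a) 83.7 kg; (b) 6.74 ppm

(a) Hardness to add: (257 − 153) = 104 mg/L as CaCO₃ × 548,000 L = 56,990 g as CaCO₃.
(a) Moles of Ca²⁺ (1 mol Ca²⁺ ≡ 1 mol CaCO₃): 56,990 / 100.1 g/mol = 569.4 mol.
(a) Mass of CaCl₂·2H₂O: 569.4 × 147 = 83,690 g.

(b) Volume: 1080 m³ = 1,080,000 L.
(b) Mass of solution: 41.8 L × 1000 mL/L × 1.19 g/mL = 49,740 g.
(b) Available chlorine delivered: 49,740 g × 0.105 = 5223 g as Cl₂.
(b) Concentration rise: 5223 g / 1,080,000 L = 4.836 mg/L = 4.84 ppm.
(b) Final FC: 1.9 + 4.84 = 6.74 ppm.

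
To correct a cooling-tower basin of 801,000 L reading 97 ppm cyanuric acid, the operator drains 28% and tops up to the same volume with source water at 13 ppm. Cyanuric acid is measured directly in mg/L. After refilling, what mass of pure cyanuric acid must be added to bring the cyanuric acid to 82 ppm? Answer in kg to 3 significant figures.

6.82 kg

After draining 28% and refilling: 97 × 0.72 + 13 × 0.28 = 73.48 ppm.
Deficit to target: 82 − 73.48 = 8.52 mg/L.
Mass: 8.52 mg/L × 801,000 L = 6825 g cyanuric acid.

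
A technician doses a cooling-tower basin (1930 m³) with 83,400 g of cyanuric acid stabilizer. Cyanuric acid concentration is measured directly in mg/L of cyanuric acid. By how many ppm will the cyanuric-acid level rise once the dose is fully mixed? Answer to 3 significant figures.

43.2 ppm

Volume: 1930 m³ = 1,930,000 L.
Rise: 83,400 g / 1,930,000 L × 1000 = 43.21 mg/L.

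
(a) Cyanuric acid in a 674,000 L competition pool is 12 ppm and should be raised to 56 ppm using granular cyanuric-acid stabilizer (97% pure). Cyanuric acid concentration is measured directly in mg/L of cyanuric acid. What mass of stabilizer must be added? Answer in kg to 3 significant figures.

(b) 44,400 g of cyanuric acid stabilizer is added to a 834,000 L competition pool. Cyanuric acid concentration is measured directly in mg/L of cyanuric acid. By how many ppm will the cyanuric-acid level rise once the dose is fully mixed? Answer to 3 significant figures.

(a) 30.6 kg; (b) 53.2 ppm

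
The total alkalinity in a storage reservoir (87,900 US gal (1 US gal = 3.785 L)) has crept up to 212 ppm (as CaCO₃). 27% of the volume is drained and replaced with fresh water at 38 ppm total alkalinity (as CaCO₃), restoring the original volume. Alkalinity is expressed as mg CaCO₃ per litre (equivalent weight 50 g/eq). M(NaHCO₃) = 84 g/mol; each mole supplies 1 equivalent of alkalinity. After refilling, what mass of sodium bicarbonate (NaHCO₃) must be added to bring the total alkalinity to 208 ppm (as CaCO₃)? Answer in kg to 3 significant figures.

24.0 kg

Volume: 87,900 US gal × 3.785 L/gal = 332,702 L.
After draining 27% and refilling: 212 × 0.73 + 38 × 0.27 = 165.02 ppm.
Deficit to target: 208 − 165.02 = 42.98 mg/L.
As CaCO₃: 42.98 mg/L × 332,702 L = 14,300 g; ÷ 50 g/eq ÷ 1 = 286 mol NaHCO₃.
Mass: 286 × 84 = 24,020 g.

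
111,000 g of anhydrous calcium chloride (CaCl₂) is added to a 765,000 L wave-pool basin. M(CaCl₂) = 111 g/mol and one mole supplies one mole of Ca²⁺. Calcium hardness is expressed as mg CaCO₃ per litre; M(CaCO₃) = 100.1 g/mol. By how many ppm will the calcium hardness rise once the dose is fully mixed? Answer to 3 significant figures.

131 ppm

Moles of Ca²⁺: 111,000 g ÷ 111 g/mol = 1000 mol.
As CaCO₃: 1000 mol × 100.1 g/mol = 100,100 g.
Rise: 100,100 g / 765,000 L × 1000 = 130.8 mg/L.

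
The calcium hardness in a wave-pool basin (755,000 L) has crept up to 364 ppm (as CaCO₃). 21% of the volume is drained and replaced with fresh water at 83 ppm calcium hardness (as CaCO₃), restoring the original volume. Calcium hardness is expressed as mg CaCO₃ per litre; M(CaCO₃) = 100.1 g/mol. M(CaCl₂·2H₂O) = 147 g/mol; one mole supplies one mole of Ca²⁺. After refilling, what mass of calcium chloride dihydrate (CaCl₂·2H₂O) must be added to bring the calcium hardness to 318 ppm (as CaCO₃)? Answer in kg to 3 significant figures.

After draining 21% and refilling: 364 × 0.79 + 83 × 0.21 = 304.99 ppm.
Deficit to target: 318 − 304.99 = 13.01 mg/L.
As CaCO₃: 13.01 mg/L × 755,000 L = 9823 g; ÷ 100.1 = 98.13 mol Ca²⁺.
Mass: 98.13 × 147 = 14,420 g.

14.4 kg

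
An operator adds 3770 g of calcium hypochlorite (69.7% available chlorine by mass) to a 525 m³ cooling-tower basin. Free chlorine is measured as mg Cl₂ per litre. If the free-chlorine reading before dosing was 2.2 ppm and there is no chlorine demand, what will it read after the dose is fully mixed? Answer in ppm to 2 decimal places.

Volume: 525 m³ = 525,000 L.
Available chlorine delivered: 3770 g × 0.697 = 2628 g as Cl₂.
Concentration rise: 2628 g / 525,000 L = 5.005 mg/L = 5.01 ppm.
Final FC: 2.2 + 5.01 = 7.21 ppm.

7.21 ppm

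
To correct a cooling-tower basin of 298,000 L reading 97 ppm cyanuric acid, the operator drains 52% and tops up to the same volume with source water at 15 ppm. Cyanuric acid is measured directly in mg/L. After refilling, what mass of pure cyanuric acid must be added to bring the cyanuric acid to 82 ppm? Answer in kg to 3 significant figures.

8.24 kg

After draining 52% and refilling: 97 × 0.48 + 15 × 0.52 = 54.36 ppm.
Deficit to target: 82 − 54.36 = 27.64 mg/L.
Mass: 27.64 mg/L × 298,000 L = 8237 g cyanuric acid.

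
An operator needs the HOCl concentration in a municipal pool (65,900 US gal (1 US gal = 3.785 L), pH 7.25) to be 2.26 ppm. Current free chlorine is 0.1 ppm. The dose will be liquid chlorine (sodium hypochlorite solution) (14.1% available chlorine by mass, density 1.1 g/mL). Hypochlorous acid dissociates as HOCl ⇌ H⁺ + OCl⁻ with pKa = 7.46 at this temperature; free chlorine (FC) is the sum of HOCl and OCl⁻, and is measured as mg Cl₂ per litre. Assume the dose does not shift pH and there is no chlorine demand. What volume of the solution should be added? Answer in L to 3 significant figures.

5.71 L

Volume: 65,900 US gal × 3.785 L/gal = 249,432 L.
[OCl⁻]/[HOCl] = 10^(pH − pKa) = 10^(7.25 − 7.46) = 0.6166; fraction as HOCl = 1/(1 + 0.6166) = 0.6186.
Free chlorine required for 2.26 ppm HOCl: 2.26 / 0.6186 = 3.654 ppm.
FC to add: 3.654 − 0.1 = 3.554 mg/L as Cl₂.
Cl₂ equivalent: 3.554 mg/L × 249,432 L = 886.4 g.
Product at 14.1% available Cl: 886.4 / 0.141 = 6286 g.
Volume: 6286 g ÷ 1.1 g/mL = 5715 mL.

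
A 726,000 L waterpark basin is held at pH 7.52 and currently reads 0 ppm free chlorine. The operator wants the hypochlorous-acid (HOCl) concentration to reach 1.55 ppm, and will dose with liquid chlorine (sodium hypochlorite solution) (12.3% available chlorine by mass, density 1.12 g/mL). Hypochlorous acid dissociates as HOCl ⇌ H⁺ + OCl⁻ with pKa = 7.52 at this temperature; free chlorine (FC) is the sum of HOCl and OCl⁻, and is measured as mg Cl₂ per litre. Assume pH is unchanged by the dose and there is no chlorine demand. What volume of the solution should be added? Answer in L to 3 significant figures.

[OCl⁻]/[HOCl] = 10^(pH − pKa) = 10^(7.52 − 7.52) = 1; fraction as HOCl = 1/(1 + 1) = 0.5.
Free chlorine required for 1.55 ppm HOCl: 1.55 / 0.5 = 3.1 ppm.
FC to add: 3.1 − 0 = 3.1 mg/L as Cl₂.
Cl₂ equivalent: 3.1 mg/L × 726,000 L = 2251 g.
Product at 12.3% available Cl: 2251 / 0.123 = 18,300 g.
Volume: 18,300 g ÷ 1.12 g/mL = 16,340 mL.

16.3 L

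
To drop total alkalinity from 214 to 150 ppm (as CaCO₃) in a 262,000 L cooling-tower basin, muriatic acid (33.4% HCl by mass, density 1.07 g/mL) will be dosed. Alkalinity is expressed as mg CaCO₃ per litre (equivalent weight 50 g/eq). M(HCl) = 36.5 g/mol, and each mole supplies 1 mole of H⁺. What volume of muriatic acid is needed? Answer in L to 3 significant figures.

34.3 L

Alkalinity to neutralize: (214 − 150) = 64 mg/L as CaCO₃ × 262,000 L = 16,770 g as CaCO₃.
Equivalents of H⁺ required: 16,770 ÷ 50 g/eq = 335.4 eq = 335.4 mol HCl.
Mass of HCl: 335.4 × 36.5 = 12,240 g.
Mass of 33.4% solution: 12,240 / 0.334 = 36,650 g.
Volume: 36,650 g ÷ 1.07 g/mL = 34,250 mL.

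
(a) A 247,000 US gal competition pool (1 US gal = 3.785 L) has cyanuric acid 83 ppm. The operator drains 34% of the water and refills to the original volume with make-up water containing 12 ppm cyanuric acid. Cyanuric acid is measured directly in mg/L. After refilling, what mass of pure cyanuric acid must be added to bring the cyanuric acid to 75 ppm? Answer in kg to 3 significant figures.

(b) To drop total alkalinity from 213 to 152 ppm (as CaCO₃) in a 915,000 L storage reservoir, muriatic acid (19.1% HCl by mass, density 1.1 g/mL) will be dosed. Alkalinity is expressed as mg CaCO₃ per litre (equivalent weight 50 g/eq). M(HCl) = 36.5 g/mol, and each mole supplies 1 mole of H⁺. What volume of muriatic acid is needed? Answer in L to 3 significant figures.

(a) 15.1 kg; (b) 194 L

(a) Volume: 247,000 US gal × 3.785 L/gal = 934,895 L.
(a) After draining 34% and refilling: 83 × 0.66 + 12 × 0.34 = 58.86 ppm.
(a) Deficit to target: 75 − 58.86 = 16.14 mg/L.
(a) Mass: 16.14 mg/L × 934,895 L = 15,090 g cyanuric acid.

(b) Alkalinity to neutralize: (213 − 152) = 61 mg/L as CaCO₃ × 915,000 L = 55,820 g as CaCO₃.
(b) Equivalents of H⁺ required: 55,820 ÷ 50 g/eq = 1116 eq = 1116 mol HCl.
(b) Mass of HCl: 1116 × 36.5 = 40,740 g.
(b) Mass of 19.1% solution: 40,740 / 0.191 = 213,300 g.
(b) Volume: 213,300 g ÷ 1.1 g/mL = 193,900 mL.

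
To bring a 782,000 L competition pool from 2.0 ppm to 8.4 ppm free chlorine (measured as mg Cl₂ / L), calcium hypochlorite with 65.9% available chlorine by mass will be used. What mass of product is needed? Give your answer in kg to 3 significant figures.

7.59 kg

Chlorine deficit: 8.4 − 2.0 = 6.4 ppm = 6.4 mg/L as Cl₂.
Cl₂ equivalent needed: 6.4 mg/L × 782,000 L = 5,005,000 mg = 5005 g.
Product at 65.9% available chlorine: 5005 / 0.659 = 7595 g.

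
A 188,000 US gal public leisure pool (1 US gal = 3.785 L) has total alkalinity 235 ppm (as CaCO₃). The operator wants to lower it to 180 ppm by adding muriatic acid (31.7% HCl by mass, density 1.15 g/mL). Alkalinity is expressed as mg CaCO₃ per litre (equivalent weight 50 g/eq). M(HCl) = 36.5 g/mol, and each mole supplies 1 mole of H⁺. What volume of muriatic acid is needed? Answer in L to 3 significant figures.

78.4 L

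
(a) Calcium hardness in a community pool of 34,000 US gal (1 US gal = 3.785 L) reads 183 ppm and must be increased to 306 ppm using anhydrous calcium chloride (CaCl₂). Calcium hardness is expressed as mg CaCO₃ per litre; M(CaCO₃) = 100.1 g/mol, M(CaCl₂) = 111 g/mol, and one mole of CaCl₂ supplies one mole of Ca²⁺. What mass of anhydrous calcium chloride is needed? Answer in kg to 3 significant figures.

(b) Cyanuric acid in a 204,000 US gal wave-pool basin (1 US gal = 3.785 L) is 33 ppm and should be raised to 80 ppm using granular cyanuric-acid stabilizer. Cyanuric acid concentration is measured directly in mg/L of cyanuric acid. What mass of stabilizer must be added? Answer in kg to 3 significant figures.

(a) 17.6 kg; (b) 36.3 kg

(a) Volume: 34,000 US gal × 3.785 L/gal = 128,690 L.
(a) Hardness to add: (306 − 183) = 123 mg/L as CaCO₃ × 128,690 L = 15,830 g as CaCO₃.
(a) Moles of Ca²⁺ (1 mol Ca²⁺ ≡ 1 mol CaCO₃): 15,830 / 100.1 g/mol = 158.1 mol.
(a) Mass of CaCl₂: 158.1 × 111 = 17,550 g.

(b) Volume: 204,000 US gal × 3.785 L/gal = 772,140 L.
(b) CYA to add: (80 − 33) = 47 mg/L × 772,140 L = 36,290 g cyanuric acid.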